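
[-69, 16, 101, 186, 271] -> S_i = -69 + 85*i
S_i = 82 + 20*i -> [82, 102, 122, 142, 162]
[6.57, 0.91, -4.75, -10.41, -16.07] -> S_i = 6.57 + -5.66*i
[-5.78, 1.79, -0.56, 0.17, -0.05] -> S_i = -5.78*(-0.31)^i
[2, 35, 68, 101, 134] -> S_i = 2 + 33*i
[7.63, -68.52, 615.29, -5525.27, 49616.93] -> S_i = 7.63*(-8.98)^i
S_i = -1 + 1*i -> [-1, 0, 1, 2, 3]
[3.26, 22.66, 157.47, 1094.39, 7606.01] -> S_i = 3.26*6.95^i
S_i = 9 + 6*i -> [9, 15, 21, 27, 33]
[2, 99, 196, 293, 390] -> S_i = 2 + 97*i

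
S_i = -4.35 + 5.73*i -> [-4.35, 1.38, 7.11, 12.84, 18.57]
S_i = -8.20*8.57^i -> [-8.2, -70.27, -602.25, -5161.27, -44232.06]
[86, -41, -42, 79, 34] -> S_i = Random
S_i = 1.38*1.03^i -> [1.38, 1.42, 1.46, 1.51, 1.55]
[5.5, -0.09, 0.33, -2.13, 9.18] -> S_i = Random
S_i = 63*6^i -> [63, 378, 2268, 13608, 81648]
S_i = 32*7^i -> [32, 224, 1568, 10976, 76832]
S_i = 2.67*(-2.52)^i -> [2.67, -6.73, 16.96, -42.73, 107.67]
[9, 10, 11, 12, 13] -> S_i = 9 + 1*i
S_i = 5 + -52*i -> [5, -47, -99, -151, -203]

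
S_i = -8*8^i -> [-8, -64, -512, -4096, -32768]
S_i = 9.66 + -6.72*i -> [9.66, 2.94, -3.78, -10.5, -17.22]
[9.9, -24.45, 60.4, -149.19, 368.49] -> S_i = 9.90*(-2.47)^i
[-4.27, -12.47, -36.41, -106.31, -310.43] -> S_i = -4.27*2.92^i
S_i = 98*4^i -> [98, 392, 1568, 6272, 25088]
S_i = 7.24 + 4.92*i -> [7.24, 12.16, 17.08, 22.0, 26.92]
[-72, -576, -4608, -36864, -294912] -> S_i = -72*8^i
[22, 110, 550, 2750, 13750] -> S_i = 22*5^i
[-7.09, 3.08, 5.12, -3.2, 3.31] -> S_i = Random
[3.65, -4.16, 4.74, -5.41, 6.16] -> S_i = 3.65*(-1.14)^i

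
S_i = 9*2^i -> [9, 18, 36, 72, 144]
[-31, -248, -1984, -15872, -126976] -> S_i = -31*8^i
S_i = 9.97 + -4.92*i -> [9.97, 5.05, 0.13, -4.79, -9.71]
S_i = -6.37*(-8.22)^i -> [-6.37, 52.36, -430.41, 3537.98, -29082.16]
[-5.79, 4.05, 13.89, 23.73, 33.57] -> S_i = -5.79 + 9.84*i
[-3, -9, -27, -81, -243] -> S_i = -3*3^i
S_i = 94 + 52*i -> [94, 146, 198, 250, 302]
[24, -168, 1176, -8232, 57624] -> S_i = 24*-7^i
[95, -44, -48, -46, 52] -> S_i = Random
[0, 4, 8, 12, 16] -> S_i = 0 + 4*i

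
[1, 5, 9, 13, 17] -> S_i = 1 + 4*i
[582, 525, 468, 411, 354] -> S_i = 582 + -57*i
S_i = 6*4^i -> [6, 24, 96, 384, 1536]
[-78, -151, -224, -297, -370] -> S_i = -78 + -73*i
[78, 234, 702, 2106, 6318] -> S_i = 78*3^i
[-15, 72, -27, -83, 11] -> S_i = Random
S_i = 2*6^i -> [2, 12, 72, 432, 2592]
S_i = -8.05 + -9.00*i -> [-8.05, -17.05, -26.05, -35.05, -44.05]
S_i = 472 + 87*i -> [472, 559, 646, 733, 820]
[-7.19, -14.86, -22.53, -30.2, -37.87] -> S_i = -7.19 + -7.67*i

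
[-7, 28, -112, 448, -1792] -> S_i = -7*-4^i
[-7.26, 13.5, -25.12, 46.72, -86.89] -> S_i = -7.26*(-1.86)^i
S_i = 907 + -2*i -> [907, 905, 903, 901, 899]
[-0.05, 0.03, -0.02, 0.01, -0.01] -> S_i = -0.05*(-0.64)^i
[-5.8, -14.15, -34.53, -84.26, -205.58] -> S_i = -5.80*2.44^i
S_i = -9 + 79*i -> [-9, 70, 149, 228, 307]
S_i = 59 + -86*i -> [59, -27, -113, -199, -285]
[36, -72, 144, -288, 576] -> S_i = 36*-2^i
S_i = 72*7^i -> [72, 504, 3528, 24696, 172872]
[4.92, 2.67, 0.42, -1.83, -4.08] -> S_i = 4.92 + -2.25*i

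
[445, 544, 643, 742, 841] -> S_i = 445 + 99*i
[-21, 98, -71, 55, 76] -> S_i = Random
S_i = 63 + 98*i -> [63, 161, 259, 357, 455]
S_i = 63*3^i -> [63, 189, 567, 1701, 5103]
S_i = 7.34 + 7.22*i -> [7.34, 14.56, 21.78, 29.0, 36.22]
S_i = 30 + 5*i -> [30, 35, 40, 45, 50]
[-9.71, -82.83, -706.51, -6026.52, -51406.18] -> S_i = -9.71*8.53^i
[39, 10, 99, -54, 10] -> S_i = Random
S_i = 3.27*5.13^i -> [3.27, 16.78, 86.06, 441.47, 2264.73]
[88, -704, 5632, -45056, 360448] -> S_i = 88*-8^i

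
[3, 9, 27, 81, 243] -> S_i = 3*3^i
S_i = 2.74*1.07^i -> [2.74, 2.93, 3.14, 3.36, 3.59]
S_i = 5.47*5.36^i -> [5.47, 29.32, 157.15, 842.33, 4514.88]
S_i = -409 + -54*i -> [-409, -463, -517, -571, -625]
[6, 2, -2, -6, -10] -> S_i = 6 + -4*i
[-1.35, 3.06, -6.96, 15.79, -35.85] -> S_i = -1.35*(-2.27)^i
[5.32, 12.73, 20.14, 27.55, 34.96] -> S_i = 5.32 + 7.41*i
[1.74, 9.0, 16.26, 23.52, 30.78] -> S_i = 1.74 + 7.26*i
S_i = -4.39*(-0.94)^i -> [-4.39, 4.13, -3.88, 3.65, -3.43]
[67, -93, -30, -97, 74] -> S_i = Random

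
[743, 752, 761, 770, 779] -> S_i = 743 + 9*i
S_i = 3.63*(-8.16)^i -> [3.63, -29.62, 241.71, -1972.32, 16094.12]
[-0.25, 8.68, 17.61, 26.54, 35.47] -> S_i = -0.25 + 8.93*i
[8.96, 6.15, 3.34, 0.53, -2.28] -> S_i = 8.96 + -2.81*i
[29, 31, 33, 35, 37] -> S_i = 29 + 2*i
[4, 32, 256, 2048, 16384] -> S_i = 4*8^i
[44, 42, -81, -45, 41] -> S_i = Random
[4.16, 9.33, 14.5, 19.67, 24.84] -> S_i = 4.16 + 5.17*i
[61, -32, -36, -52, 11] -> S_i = Random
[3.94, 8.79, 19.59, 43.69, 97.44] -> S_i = 3.94*2.23^i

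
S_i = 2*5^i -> [2, 10, 50, 250, 1250]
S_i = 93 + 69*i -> [93, 162, 231, 300, 369]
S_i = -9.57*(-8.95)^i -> [-9.57, 85.65, -766.58, 6860.9, -61405.05]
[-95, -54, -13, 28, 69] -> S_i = -95 + 41*i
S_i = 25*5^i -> [25, 125, 625, 3125, 15625]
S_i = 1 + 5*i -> [1, 6, 11, 16, 21]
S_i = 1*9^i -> [1, 9, 81, 729, 6561]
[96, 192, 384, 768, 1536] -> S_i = 96*2^i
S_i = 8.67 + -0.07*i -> [8.67, 8.6, 8.53, 8.46, 8.39]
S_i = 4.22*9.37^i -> [4.22, 39.54, 370.5, 3471.61, 32529.01]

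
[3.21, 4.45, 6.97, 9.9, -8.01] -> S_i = Random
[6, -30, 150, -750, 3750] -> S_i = 6*-5^i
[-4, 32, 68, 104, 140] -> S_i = -4 + 36*i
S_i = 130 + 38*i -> [130, 168, 206, 244, 282]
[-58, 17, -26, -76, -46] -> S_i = Random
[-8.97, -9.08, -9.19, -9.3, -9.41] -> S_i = -8.97 + -0.11*i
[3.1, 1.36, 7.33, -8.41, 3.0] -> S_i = Random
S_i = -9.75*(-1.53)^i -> [-9.75, 14.92, -22.82, 34.92, -53.43]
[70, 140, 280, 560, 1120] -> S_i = 70*2^i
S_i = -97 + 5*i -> [-97, -92, -87, -82, -77]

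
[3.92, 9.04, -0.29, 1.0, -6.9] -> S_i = Random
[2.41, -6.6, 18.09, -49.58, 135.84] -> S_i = 2.41*(-2.74)^i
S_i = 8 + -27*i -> [8, -19, -46, -73, -100]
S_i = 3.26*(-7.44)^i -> [3.26, -24.25, 180.45, -1342.57, 9988.71]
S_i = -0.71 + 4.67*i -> [-0.71, 3.96, 8.63, 13.3, 17.97]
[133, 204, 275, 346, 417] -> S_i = 133 + 71*i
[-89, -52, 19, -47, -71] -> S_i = Random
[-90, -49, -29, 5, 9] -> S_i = Random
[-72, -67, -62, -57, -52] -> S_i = -72 + 5*i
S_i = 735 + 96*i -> [735, 831, 927, 1023, 1119]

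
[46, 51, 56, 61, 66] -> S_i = 46 + 5*i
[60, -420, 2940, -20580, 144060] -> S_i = 60*-7^i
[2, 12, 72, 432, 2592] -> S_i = 2*6^i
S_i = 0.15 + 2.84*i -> [0.15, 2.99, 5.83, 8.67, 11.51]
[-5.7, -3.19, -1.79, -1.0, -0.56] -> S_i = -5.70*0.56^i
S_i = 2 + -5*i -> [2, -3, -8, -13, -18]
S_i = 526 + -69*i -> [526, 457, 388, 319, 250]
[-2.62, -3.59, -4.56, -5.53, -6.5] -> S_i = -2.62 + -0.97*i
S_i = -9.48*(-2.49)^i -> [-9.48, 23.61, -58.78, 146.35, -364.42]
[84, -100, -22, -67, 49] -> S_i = Random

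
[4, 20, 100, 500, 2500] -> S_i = 4*5^i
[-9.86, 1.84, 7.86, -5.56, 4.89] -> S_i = Random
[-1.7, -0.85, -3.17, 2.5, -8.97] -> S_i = Random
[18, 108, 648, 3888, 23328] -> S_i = 18*6^i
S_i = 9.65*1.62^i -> [9.65, 15.63, 25.33, 41.03, 66.46]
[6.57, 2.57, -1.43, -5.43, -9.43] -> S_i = 6.57 + -4.00*i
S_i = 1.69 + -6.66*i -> [1.69, -4.97, -11.63, -18.29, -24.95]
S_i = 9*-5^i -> [9, -45, 225, -1125, 5625]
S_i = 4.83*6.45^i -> [4.83, 31.15, 200.94, 1296.06, 8359.61]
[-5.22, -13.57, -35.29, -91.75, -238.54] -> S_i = -5.22*2.60^i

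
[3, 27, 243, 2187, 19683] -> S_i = 3*9^i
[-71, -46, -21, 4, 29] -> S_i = -71 + 25*i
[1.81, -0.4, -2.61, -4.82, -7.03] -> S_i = 1.81 + -2.21*i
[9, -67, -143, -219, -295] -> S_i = 9 + -76*i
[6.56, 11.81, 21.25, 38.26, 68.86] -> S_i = 6.56*1.80^i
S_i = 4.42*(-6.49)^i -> [4.42, -28.69, 186.17, -1208.25, 7841.53]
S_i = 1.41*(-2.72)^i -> [1.41, -3.84, 10.43, -28.37, 77.18]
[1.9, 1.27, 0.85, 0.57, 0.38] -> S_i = 1.90*0.67^i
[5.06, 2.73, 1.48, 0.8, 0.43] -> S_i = 5.06*0.54^i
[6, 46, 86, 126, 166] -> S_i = 6 + 40*i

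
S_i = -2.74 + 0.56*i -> [-2.74, -2.18, -1.62, -1.06, -0.5]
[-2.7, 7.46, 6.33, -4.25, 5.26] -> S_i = Random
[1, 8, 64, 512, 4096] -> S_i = 1*8^i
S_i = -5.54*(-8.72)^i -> [-5.54, 48.31, -421.25, 3673.32, -32031.38]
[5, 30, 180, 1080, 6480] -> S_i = 5*6^i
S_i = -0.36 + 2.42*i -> [-0.36, 2.06, 4.48, 6.9, 9.32]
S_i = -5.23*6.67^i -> [-5.23, -34.88, -232.68, -1551.96, -10351.54]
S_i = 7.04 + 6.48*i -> [7.04, 13.52, 20.0, 26.48, 32.96]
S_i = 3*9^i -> [3, 27, 243, 2187, 19683]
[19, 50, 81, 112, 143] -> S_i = 19 + 31*i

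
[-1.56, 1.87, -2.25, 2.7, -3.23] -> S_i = -1.56*(-1.20)^i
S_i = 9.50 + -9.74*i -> [9.5, -0.24, -9.98, -19.72, -29.46]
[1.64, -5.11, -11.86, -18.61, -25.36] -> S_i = 1.64 + -6.75*i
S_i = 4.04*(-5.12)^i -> [4.04, -20.68, 105.91, -542.24, 2776.27]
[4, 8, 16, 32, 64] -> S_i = 4*2^i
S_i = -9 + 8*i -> [-9, -1, 7, 15, 23]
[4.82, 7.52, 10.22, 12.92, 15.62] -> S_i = 4.82 + 2.70*i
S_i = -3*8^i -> [-3, -24, -192, -1536, -12288]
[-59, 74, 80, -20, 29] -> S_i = Random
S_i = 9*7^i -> [9, 63, 441, 3087, 21609]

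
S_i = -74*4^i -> [-74, -296, -1184, -4736, -18944]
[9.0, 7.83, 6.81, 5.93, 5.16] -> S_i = 9.00*0.87^i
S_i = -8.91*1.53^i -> [-8.91, -13.63, -20.86, -31.91, -48.83]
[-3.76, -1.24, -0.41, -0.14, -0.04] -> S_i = -3.76*0.33^i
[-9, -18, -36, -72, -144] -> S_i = -9*2^i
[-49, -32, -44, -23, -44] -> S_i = Random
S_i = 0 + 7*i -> [0, 7, 14, 21, 28]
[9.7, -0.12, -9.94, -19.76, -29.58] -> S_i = 9.70 + -9.82*i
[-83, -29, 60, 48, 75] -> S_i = Random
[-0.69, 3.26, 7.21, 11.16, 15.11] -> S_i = -0.69 + 3.95*i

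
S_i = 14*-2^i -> [14, -28, 56, -112, 224]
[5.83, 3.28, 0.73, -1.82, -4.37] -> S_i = 5.83 + -2.55*i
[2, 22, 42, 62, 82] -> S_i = 2 + 20*i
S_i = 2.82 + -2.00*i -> [2.82, 0.82, -1.18, -3.18, -5.18]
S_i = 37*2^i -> [37, 74, 148, 296, 592]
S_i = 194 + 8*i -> [194, 202, 210, 218, 226]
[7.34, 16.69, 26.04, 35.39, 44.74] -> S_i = 7.34 + 9.35*i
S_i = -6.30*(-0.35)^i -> [-6.3, 2.2, -0.77, 0.27, -0.09]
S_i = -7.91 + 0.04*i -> [-7.91, -7.87, -7.83, -7.79, -7.75]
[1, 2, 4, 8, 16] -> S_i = 1*2^i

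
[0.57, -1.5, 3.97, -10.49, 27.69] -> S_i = 0.57*(-2.64)^i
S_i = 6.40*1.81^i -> [6.4, 11.58, 20.97, 37.95, 68.69]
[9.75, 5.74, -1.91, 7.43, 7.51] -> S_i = Random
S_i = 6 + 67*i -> [6, 73, 140, 207, 274]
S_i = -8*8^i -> [-8, -64, -512, -4096, -32768]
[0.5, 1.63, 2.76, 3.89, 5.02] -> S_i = 0.50 + 1.13*i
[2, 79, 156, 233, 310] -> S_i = 2 + 77*i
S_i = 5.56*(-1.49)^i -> [5.56, -8.28, 12.34, -18.39, 27.4]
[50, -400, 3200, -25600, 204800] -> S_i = 50*-8^i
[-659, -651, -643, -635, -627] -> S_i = -659 + 8*i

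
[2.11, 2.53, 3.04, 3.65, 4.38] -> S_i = 2.11*1.20^i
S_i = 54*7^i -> [54, 378, 2646, 18522, 129654]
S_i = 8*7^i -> [8, 56, 392, 2744, 19208]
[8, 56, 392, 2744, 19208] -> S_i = 8*7^i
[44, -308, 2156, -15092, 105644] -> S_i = 44*-7^i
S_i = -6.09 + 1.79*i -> [-6.09, -4.3, -2.51, -0.72, 1.07]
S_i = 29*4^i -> [29, 116, 464, 1856, 7424]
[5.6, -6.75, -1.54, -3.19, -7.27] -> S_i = Random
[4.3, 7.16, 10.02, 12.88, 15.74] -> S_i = 4.30 + 2.86*i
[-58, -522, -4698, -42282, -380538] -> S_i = -58*9^i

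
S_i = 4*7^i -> [4, 28, 196, 1372, 9604]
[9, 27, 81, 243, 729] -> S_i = 9*3^i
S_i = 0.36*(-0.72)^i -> [0.36, -0.26, 0.19, -0.13, 0.1]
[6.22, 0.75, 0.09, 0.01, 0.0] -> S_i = 6.22*0.12^i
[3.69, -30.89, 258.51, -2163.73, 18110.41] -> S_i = 3.69*(-8.37)^i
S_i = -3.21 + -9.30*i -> [-3.21, -12.51, -21.81, -31.11, -40.41]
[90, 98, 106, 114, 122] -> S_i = 90 + 8*i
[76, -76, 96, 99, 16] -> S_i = Random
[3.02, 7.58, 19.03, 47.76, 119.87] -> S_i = 3.02*2.51^i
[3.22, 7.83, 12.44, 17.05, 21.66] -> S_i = 3.22 + 4.61*i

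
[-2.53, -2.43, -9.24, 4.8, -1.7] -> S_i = Random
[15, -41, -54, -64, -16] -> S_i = Random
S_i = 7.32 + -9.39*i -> [7.32, -2.07, -11.46, -20.85, -30.24]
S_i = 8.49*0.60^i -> [8.49, 5.09, 3.06, 1.83, 1.1]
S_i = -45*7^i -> [-45, -315, -2205, -15435, -108045]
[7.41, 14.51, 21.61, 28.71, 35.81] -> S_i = 7.41 + 7.10*i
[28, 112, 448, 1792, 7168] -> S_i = 28*4^i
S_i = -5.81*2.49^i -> [-5.81, -14.47, -36.02, -89.7, -223.34]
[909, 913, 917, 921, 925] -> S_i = 909 + 4*i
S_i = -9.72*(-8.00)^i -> [-9.72, 77.76, -622.08, 4976.64, -39813.12]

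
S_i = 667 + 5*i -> [667, 672, 677, 682, 687]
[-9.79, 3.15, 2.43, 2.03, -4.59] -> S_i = Random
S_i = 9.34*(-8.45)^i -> [9.34, -78.92, 666.9, -5635.3, 47618.28]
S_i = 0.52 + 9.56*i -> [0.52, 10.08, 19.64, 29.2, 38.76]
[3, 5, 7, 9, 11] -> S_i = 3 + 2*i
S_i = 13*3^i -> [13, 39, 117, 351, 1053]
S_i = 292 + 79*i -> [292, 371, 450, 529, 608]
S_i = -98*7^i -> [-98, -686, -4802, -33614, -235298]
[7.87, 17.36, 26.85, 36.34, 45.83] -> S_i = 7.87 + 9.49*i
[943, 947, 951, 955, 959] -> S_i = 943 + 4*i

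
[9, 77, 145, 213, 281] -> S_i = 9 + 68*i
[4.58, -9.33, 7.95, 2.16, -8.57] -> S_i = Random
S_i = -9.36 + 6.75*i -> [-9.36, -2.61, 4.14, 10.89, 17.64]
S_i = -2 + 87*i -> [-2, 85, 172, 259, 346]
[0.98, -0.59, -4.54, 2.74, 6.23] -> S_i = Random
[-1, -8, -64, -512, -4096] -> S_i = -1*8^i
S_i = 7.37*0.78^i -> [7.37, 5.75, 4.48, 3.5, 2.73]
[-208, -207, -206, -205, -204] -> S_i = -208 + 1*i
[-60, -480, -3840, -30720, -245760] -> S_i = -60*8^i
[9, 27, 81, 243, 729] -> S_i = 9*3^i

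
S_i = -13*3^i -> [-13, -39, -117, -351, -1053]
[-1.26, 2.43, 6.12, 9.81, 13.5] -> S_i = -1.26 + 3.69*i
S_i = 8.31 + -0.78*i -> [8.31, 7.53, 6.75, 5.97, 5.19]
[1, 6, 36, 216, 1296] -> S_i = 1*6^i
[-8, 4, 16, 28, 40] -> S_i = -8 + 12*i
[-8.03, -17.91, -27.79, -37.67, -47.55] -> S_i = -8.03 + -9.88*i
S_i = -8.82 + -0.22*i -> [-8.82, -9.04, -9.26, -9.48, -9.7]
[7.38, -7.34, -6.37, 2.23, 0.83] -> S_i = Random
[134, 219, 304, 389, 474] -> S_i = 134 + 85*i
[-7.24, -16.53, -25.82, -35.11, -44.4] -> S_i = -7.24 + -9.29*i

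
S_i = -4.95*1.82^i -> [-4.95, -9.01, -16.4, -29.84, -54.31]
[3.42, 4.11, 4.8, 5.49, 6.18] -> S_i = 3.42 + 0.69*i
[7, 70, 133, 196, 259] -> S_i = 7 + 63*i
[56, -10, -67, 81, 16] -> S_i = Random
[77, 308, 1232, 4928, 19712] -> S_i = 77*4^i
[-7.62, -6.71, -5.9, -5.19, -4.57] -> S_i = -7.62*0.88^i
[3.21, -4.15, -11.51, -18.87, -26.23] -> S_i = 3.21 + -7.36*i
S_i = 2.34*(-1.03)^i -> [2.34, -2.41, 2.48, -2.56, 2.63]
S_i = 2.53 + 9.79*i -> [2.53, 12.32, 22.11, 31.9, 41.69]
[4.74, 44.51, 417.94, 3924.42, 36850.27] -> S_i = 4.74*9.39^i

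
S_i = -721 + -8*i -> [-721, -729, -737, -745, -753]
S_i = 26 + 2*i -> [26, 28, 30, 32, 34]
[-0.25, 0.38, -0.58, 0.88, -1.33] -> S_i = -0.25*(-1.52)^i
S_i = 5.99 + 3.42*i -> [5.99, 9.41, 12.83, 16.25, 19.67]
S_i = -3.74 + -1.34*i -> [-3.74, -5.08, -6.42, -7.76, -9.1]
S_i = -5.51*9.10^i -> [-5.51, -50.14, -456.28, -4152.18, -37784.8]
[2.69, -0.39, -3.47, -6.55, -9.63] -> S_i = 2.69 + -3.08*i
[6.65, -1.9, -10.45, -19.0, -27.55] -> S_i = 6.65 + -8.55*i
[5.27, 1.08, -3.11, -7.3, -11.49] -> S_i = 5.27 + -4.19*i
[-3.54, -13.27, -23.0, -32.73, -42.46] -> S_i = -3.54 + -9.73*i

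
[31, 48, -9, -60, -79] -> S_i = Random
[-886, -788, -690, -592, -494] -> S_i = -886 + 98*i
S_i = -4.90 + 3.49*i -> [-4.9, -1.41, 2.08, 5.57, 9.06]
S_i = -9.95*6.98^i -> [-9.95, -69.45, -484.77, -3383.68, -23618.09]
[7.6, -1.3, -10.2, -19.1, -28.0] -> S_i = 7.60 + -8.90*i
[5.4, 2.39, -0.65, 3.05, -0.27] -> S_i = Random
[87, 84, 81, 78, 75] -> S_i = 87 + -3*i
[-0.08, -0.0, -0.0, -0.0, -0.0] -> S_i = -0.08*0.03^i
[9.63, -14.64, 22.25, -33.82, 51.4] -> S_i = 9.63*(-1.52)^i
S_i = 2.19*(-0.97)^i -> [2.19, -2.12, 2.06, -2.0, 1.94]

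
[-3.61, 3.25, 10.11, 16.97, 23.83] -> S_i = -3.61 + 6.86*i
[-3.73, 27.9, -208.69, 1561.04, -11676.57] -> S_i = -3.73*(-7.48)^i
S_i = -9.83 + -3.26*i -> [-9.83, -13.09, -16.35, -19.61, -22.87]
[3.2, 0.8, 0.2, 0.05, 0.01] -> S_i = 3.20*0.25^i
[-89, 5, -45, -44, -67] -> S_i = Random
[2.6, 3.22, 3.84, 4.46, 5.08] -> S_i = 2.60 + 0.62*i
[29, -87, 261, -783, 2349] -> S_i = 29*-3^i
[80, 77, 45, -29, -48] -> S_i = Random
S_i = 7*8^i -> [7, 56, 448, 3584, 28672]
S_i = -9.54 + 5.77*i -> [-9.54, -3.77, 2.0, 7.77, 13.54]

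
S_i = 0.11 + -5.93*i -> [0.11, -5.82, -11.75, -17.68, -23.61]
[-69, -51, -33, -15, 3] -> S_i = -69 + 18*i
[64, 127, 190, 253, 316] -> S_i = 64 + 63*i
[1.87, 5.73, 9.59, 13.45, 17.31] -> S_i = 1.87 + 3.86*i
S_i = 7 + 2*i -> [7, 9, 11, 13, 15]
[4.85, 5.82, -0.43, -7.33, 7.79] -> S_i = Random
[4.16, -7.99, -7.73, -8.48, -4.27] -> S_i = Random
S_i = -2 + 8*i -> [-2, 6, 14, 22, 30]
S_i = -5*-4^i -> [-5, 20, -80, 320, -1280]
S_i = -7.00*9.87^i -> [-7.0, -69.09, -681.92, -6730.53, -66430.37]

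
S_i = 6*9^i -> [6, 54, 486, 4374, 39366]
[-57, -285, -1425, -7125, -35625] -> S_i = -57*5^i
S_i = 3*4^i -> [3, 12, 48, 192, 768]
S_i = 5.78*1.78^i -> [5.78, 10.29, 18.31, 32.6, 58.02]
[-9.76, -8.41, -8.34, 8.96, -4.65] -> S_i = Random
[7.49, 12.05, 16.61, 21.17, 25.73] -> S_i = 7.49 + 4.56*i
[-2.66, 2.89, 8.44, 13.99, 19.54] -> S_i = -2.66 + 5.55*i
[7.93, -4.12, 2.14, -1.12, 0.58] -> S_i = 7.93*(-0.52)^i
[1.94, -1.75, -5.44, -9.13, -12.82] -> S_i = 1.94 + -3.69*i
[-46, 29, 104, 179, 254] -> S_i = -46 + 75*i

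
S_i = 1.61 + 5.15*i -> [1.61, 6.76, 11.91, 17.06, 22.21]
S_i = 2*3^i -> [2, 6, 18, 54, 162]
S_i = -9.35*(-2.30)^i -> [-9.35, 21.5, -49.46, 113.76, -261.65]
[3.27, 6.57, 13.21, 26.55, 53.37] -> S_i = 3.27*2.01^i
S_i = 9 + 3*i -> [9, 12, 15, 18, 21]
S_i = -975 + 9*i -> [-975, -966, -957, -948, -939]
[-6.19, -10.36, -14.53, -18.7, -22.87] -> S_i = -6.19 + -4.17*i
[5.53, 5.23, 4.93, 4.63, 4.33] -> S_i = 5.53 + -0.30*i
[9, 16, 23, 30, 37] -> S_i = 9 + 7*i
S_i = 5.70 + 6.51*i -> [5.7, 12.21, 18.72, 25.23, 31.74]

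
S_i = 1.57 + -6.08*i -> [1.57, -4.51, -10.59, -16.67, -22.75]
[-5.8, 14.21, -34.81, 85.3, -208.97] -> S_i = -5.80*(-2.45)^i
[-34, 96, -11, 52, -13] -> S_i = Random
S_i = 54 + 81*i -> [54, 135, 216, 297, 378]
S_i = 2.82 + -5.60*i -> [2.82, -2.78, -8.38, -13.98, -19.58]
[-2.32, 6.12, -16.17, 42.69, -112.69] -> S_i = -2.32*(-2.64)^i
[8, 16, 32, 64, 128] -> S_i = 8*2^i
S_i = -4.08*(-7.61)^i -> [-4.08, 31.05, -236.28, 1798.1, -13683.55]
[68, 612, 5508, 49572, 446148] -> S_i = 68*9^i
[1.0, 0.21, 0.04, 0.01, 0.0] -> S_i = 1.00*0.21^i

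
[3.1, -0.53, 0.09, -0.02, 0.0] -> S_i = 3.10*(-0.17)^i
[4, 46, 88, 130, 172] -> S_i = 4 + 42*i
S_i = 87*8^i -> [87, 696, 5568, 44544, 356352]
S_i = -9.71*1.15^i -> [-9.71, -11.17, -12.84, -14.77, -16.98]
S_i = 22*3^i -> [22, 66, 198, 594, 1782]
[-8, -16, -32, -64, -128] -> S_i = -8*2^i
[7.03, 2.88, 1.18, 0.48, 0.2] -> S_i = 7.03*0.41^i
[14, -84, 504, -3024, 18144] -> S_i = 14*-6^i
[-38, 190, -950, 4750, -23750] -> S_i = -38*-5^i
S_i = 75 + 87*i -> [75, 162, 249, 336, 423]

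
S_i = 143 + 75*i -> [143, 218, 293, 368, 443]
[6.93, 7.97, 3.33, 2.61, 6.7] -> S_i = Random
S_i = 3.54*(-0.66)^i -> [3.54, -2.34, 1.54, -1.02, 0.67]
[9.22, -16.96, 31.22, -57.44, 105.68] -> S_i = 9.22*(-1.84)^i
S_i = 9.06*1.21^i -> [9.06, 10.96, 13.26, 16.05, 19.42]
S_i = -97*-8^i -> [-97, 776, -6208, 49664, -397312]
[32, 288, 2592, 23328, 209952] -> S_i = 32*9^i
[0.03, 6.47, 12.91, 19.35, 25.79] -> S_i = 0.03 + 6.44*i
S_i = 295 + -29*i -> [295, 266, 237, 208, 179]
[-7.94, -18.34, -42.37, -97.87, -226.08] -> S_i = -7.94*2.31^i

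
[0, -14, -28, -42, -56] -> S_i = 0 + -14*i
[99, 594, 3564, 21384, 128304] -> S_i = 99*6^i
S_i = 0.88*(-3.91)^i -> [0.88, -3.44, 13.45, -52.6, 205.68]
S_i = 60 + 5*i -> [60, 65, 70, 75, 80]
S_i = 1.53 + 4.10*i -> [1.53, 5.63, 9.73, 13.83, 17.93]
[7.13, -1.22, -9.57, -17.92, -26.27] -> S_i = 7.13 + -8.35*i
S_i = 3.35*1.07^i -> [3.35, 3.58, 3.84, 4.1, 4.39]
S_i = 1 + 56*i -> [1, 57, 113, 169, 225]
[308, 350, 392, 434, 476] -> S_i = 308 + 42*i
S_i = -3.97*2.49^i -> [-3.97, -9.89, -24.61, -61.29, -152.61]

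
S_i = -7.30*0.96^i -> [-7.3, -7.01, -6.73, -6.46, -6.2]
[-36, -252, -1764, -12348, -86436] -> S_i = -36*7^i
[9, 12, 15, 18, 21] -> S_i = 9 + 3*i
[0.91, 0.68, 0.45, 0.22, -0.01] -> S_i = 0.91 + -0.23*i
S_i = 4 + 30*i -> [4, 34, 64, 94, 124]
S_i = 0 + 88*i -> [0, 88, 176, 264, 352]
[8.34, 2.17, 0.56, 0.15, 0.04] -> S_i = 8.34*0.26^i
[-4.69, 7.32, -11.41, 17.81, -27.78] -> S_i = -4.69*(-1.56)^i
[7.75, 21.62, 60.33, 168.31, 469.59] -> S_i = 7.75*2.79^i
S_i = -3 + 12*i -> [-3, 9, 21, 33, 45]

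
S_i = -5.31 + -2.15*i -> [-5.31, -7.46, -9.61, -11.76, -13.91]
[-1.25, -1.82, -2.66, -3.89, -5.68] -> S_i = -1.25*1.46^i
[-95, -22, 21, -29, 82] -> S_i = Random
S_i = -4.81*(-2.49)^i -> [-4.81, 11.98, -29.82, 74.26, -184.9]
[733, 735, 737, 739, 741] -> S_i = 733 + 2*i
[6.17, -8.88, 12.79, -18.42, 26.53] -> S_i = 6.17*(-1.44)^i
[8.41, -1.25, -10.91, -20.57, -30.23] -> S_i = 8.41 + -9.66*i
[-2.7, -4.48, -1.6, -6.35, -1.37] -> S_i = Random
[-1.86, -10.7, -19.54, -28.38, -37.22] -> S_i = -1.86 + -8.84*i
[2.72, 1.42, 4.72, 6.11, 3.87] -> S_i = Random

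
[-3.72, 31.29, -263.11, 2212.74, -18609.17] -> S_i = -3.72*(-8.41)^i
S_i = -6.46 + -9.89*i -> [-6.46, -16.35, -26.24, -36.13, -46.02]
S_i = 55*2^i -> [55, 110, 220, 440, 880]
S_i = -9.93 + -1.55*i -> [-9.93, -11.48, -13.03, -14.58, -16.13]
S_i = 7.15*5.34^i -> [7.15, 38.18, 203.89, 1088.75, 5813.95]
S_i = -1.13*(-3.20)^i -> [-1.13, 3.62, -11.57, 37.03, -118.49]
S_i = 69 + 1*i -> [69, 70, 71, 72, 73]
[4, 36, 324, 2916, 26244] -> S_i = 4*9^i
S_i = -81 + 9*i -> [-81, -72, -63, -54, -45]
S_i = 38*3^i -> [38, 114, 342, 1026, 3078]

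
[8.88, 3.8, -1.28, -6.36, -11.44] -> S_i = 8.88 + -5.08*i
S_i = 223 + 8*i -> [223, 231, 239, 247, 255]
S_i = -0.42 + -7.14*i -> [-0.42, -7.56, -14.7, -21.84, -28.98]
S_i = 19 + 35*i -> [19, 54, 89, 124, 159]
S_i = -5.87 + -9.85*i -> [-5.87, -15.72, -25.57, -35.42, -45.27]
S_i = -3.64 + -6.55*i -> [-3.64, -10.19, -16.74, -23.29, -29.84]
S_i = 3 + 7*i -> [3, 10, 17, 24, 31]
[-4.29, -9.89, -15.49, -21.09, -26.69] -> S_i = -4.29 + -5.60*i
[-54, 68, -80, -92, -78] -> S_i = Random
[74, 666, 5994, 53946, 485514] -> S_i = 74*9^i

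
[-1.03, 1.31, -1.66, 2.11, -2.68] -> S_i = -1.03*(-1.27)^i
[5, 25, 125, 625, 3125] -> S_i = 5*5^i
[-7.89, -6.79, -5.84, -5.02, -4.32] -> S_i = -7.89*0.86^i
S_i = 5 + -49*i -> [5, -44, -93, -142, -191]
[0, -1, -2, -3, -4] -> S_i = 0 + -1*i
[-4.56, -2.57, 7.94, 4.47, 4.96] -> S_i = Random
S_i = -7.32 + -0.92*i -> [-7.32, -8.24, -9.16, -10.08, -11.0]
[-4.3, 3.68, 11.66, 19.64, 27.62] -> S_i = -4.30 + 7.98*i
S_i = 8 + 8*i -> [8, 16, 24, 32, 40]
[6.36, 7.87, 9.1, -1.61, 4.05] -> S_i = Random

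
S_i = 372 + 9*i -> [372, 381, 390, 399, 408]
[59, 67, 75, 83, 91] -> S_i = 59 + 8*i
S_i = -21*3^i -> [-21, -63, -189, -567, -1701]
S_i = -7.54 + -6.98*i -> [-7.54, -14.52, -21.5, -28.48, -35.46]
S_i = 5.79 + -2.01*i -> [5.79, 3.78, 1.77, -0.24, -2.25]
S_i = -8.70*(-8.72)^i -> [-8.7, 75.86, -661.53, 5768.58, -50301.99]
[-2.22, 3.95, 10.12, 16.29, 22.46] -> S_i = -2.22 + 6.17*i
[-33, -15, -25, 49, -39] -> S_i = Random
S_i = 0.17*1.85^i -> [0.17, 0.31, 0.58, 1.08, 1.99]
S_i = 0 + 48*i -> [0, 48, 96, 144, 192]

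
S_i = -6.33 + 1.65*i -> [-6.33, -4.68, -3.03, -1.38, 0.27]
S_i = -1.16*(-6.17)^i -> [-1.16, 7.16, -44.16, 272.47, -1681.12]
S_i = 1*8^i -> [1, 8, 64, 512, 4096]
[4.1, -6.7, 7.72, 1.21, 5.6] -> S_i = Random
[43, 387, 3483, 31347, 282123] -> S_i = 43*9^i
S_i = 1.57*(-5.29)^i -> [1.57, -8.31, 43.94, -232.42, 1229.48]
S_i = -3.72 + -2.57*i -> [-3.72, -6.29, -8.86, -11.43, -14.0]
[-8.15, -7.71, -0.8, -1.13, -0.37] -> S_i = Random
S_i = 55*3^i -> [55, 165, 495, 1485, 4455]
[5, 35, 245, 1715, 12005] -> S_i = 5*7^i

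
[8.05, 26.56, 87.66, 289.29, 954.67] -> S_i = 8.05*3.30^i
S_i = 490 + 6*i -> [490, 496, 502, 508, 514]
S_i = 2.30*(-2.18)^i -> [2.3, -5.01, 10.93, -23.83, 51.95]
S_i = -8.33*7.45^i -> [-8.33, -62.06, -462.34, -3444.4, -25660.79]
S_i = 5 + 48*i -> [5, 53, 101, 149, 197]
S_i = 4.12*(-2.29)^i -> [4.12, -9.43, 21.61, -49.48, 113.3]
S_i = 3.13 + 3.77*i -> [3.13, 6.9, 10.67, 14.44, 18.21]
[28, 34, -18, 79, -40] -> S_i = Random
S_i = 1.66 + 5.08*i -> [1.66, 6.74, 11.82, 16.9, 21.98]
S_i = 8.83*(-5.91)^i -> [8.83, -52.19, 308.42, -1822.73, 10772.35]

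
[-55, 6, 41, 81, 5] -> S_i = Random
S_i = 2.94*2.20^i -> [2.94, 6.47, 14.23, 31.31, 68.87]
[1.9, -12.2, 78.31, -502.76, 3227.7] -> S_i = 1.90*(-6.42)^i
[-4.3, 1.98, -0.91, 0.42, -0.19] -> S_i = -4.30*(-0.46)^i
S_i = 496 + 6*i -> [496, 502, 508, 514, 520]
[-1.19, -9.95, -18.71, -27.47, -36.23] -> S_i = -1.19 + -8.76*i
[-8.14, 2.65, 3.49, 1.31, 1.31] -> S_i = Random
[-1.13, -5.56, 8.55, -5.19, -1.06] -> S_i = Random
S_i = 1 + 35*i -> [1, 36, 71, 106, 141]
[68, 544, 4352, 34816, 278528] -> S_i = 68*8^i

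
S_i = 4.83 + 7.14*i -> [4.83, 11.97, 19.11, 26.25, 33.39]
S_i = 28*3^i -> [28, 84, 252, 756, 2268]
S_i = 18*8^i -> [18, 144, 1152, 9216, 73728]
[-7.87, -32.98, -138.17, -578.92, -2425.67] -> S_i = -7.87*4.19^i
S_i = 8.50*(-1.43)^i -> [8.5, -12.16, 17.38, -24.86, 35.54]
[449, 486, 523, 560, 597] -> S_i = 449 + 37*i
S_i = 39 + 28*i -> [39, 67, 95, 123, 151]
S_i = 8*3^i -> [8, 24, 72, 216, 648]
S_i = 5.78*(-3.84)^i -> [5.78, -22.2, 85.23, -327.28, 1256.76]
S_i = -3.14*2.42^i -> [-3.14, -7.6, -18.39, -44.5, -107.69]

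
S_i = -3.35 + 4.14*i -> [-3.35, 0.79, 4.93, 9.07, 13.21]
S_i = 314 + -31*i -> [314, 283, 252, 221, 190]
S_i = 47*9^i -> [47, 423, 3807, 34263, 308367]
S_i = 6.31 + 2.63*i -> [6.31, 8.94, 11.57, 14.2, 16.83]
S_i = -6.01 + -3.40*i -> [-6.01, -9.41, -12.81, -16.21, -19.61]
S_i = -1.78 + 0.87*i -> [-1.78, -0.91, -0.04, 0.83, 1.7]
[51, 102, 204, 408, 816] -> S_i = 51*2^i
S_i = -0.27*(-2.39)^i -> [-0.27, 0.65, -1.54, 3.69, -8.81]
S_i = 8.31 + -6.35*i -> [8.31, 1.96, -4.39, -10.74, -17.09]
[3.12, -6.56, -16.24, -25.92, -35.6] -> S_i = 3.12 + -9.68*i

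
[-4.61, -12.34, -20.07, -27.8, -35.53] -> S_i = -4.61 + -7.73*i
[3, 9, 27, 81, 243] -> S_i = 3*3^i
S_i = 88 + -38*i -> [88, 50, 12, -26, -64]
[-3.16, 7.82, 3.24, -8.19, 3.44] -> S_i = Random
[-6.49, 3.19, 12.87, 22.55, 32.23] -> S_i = -6.49 + 9.68*i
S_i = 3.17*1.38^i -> [3.17, 4.37, 6.04, 8.33, 11.5]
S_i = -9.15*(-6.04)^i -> [-9.15, 55.27, -333.81, 2016.19, -12177.8]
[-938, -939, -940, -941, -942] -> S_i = -938 + -1*i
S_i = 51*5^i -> [51, 255, 1275, 6375, 31875]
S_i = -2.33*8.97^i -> [-2.33, -20.9, -187.47, -1681.64, -15084.32]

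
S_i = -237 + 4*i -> [-237, -233, -229, -225, -221]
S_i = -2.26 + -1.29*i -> [-2.26, -3.55, -4.84, -6.13, -7.42]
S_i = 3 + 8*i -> [3, 11, 19, 27, 35]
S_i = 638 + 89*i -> [638, 727, 816, 905, 994]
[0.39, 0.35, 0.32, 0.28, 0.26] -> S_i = 0.39*0.90^i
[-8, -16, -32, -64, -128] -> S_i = -8*2^i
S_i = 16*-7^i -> [16, -112, 784, -5488, 38416]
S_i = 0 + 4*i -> [0, 4, 8, 12, 16]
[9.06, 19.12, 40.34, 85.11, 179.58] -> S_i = 9.06*2.11^i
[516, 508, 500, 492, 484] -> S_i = 516 + -8*i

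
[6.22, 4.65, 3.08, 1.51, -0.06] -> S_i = 6.22 + -1.57*i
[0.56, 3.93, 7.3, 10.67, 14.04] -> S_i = 0.56 + 3.37*i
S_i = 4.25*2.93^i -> [4.25, 12.45, 36.49, 106.9, 313.23]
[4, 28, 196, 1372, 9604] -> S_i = 4*7^i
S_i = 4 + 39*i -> [4, 43, 82, 121, 160]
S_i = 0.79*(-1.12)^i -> [0.79, -0.88, 0.99, -1.11, 1.24]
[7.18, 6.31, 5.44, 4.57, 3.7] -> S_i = 7.18 + -0.87*i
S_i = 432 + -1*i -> [432, 431, 430, 429, 428]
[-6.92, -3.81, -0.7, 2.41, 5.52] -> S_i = -6.92 + 3.11*i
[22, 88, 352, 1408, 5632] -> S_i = 22*4^i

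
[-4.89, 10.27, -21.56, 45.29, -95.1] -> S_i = -4.89*(-2.10)^i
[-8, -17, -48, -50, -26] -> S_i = Random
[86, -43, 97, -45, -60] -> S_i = Random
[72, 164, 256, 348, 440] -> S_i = 72 + 92*i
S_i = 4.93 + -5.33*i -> [4.93, -0.4, -5.73, -11.06, -16.39]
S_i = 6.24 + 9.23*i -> [6.24, 15.47, 24.7, 33.93, 43.16]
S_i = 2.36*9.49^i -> [2.36, 22.4, 212.54, 2017.02, 19141.54]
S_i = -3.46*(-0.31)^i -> [-3.46, 1.07, -0.33, 0.1, -0.03]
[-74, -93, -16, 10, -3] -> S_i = Random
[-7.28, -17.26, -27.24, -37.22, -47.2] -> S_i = -7.28 + -9.98*i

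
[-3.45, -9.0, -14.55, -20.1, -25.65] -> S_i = -3.45 + -5.55*i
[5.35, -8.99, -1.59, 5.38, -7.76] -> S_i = Random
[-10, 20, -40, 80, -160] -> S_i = -10*-2^i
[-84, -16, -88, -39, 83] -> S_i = Random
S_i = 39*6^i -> [39, 234, 1404, 8424, 50544]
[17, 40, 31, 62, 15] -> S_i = Random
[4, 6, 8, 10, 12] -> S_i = 4 + 2*i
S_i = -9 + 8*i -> [-9, -1, 7, 15, 23]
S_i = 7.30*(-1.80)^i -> [7.3, -13.14, 23.65, -42.57, 76.63]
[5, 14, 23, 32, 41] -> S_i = 5 + 9*i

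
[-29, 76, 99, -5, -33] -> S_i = Random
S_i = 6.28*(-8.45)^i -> [6.28, -53.07, 448.41, -3789.05, 32017.43]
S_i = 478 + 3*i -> [478, 481, 484, 487, 490]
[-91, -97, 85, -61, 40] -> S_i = Random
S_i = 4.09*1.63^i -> [4.09, 6.67, 10.87, 17.71, 28.87]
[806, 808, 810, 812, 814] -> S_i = 806 + 2*i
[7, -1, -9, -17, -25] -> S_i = 7 + -8*i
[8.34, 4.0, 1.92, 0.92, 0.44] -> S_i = 8.34*0.48^i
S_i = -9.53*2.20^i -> [-9.53, -20.97, -46.13, -101.48, -223.25]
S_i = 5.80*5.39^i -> [5.8, 31.26, 168.5, 908.23, 4895.34]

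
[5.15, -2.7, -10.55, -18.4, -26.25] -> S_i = 5.15 + -7.85*i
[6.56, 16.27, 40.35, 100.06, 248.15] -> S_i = 6.56*2.48^i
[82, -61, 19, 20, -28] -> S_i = Random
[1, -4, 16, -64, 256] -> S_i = 1*-4^i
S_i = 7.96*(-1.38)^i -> [7.96, -10.98, 15.16, -20.92, 28.87]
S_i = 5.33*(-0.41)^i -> [5.33, -2.19, 0.9, -0.37, 0.15]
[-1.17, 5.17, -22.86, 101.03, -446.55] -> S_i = -1.17*(-4.42)^i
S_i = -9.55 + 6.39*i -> [-9.55, -3.16, 3.23, 9.62, 16.01]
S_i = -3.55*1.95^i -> [-3.55, -6.92, -13.5, -26.32, -51.33]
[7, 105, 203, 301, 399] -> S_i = 7 + 98*i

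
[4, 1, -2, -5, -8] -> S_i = 4 + -3*i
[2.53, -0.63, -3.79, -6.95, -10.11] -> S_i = 2.53 + -3.16*i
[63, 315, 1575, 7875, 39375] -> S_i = 63*5^i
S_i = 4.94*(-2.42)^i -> [4.94, -11.95, 28.93, -70.01, 169.43]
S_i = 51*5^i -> [51, 255, 1275, 6375, 31875]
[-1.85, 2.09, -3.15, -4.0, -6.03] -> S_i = Random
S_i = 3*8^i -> [3, 24, 192, 1536, 12288]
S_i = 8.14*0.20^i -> [8.14, 1.63, 0.33, 0.07, 0.01]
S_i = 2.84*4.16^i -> [2.84, 11.81, 49.15, 204.46, 850.53]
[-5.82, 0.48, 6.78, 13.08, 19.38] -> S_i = -5.82 + 6.30*i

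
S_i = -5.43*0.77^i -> [-5.43, -4.18, -3.22, -2.48, -1.91]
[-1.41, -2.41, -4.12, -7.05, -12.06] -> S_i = -1.41*1.71^i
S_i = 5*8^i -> [5, 40, 320, 2560, 20480]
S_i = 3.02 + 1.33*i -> [3.02, 4.35, 5.68, 7.01, 8.34]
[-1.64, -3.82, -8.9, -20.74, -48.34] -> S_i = -1.64*2.33^i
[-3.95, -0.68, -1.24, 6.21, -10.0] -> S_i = Random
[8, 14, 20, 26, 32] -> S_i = 8 + 6*i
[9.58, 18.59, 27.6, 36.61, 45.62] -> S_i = 9.58 + 9.01*i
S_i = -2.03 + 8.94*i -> [-2.03, 6.91, 15.85, 24.79, 33.73]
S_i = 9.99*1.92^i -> [9.99, 19.18, 36.83, 70.71, 135.76]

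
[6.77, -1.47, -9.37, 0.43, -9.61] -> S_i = Random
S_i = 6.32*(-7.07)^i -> [6.32, -44.68, 315.9, -2233.45, 15790.46]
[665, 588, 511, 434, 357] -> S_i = 665 + -77*i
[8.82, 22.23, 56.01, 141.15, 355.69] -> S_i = 8.82*2.52^i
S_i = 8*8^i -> [8, 64, 512, 4096, 32768]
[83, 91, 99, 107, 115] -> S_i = 83 + 8*i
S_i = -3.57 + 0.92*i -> [-3.57, -2.65, -1.73, -0.81, 0.11]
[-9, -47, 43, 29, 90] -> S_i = Random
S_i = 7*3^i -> [7, 21, 63, 189, 567]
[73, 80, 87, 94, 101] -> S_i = 73 + 7*i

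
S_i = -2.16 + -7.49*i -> [-2.16, -9.65, -17.14, -24.63, -32.12]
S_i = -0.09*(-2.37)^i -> [-0.09, 0.21, -0.51, 1.2, -2.84]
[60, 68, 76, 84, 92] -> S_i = 60 + 8*i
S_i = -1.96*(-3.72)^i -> [-1.96, 7.29, -27.12, 100.9, -375.34]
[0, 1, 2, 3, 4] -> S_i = 0 + 1*i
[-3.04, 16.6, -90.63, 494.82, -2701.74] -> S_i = -3.04*(-5.46)^i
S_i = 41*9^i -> [41, 369, 3321, 29889, 269001]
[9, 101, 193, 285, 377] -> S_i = 9 + 92*i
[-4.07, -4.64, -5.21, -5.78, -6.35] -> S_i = -4.07 + -0.57*i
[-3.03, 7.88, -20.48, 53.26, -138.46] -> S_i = -3.03*(-2.60)^i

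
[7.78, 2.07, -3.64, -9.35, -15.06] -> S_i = 7.78 + -5.71*i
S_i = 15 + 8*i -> [15, 23, 31, 39, 47]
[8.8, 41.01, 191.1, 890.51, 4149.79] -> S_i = 8.80*4.66^i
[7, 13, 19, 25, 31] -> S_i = 7 + 6*i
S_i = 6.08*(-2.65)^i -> [6.08, -16.11, 42.7, -113.15, 299.84]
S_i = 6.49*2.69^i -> [6.49, 17.46, 46.96, 126.33, 339.82]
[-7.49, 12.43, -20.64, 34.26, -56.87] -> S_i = -7.49*(-1.66)^i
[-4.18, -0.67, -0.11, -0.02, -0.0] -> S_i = -4.18*0.16^i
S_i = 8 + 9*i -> [8, 17, 26, 35, 44]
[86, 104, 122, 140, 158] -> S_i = 86 + 18*i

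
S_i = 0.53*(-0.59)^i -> [0.53, -0.31, 0.18, -0.11, 0.06]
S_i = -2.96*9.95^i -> [-2.96, -29.45, -293.05, -2915.82, -29012.43]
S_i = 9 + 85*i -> [9, 94, 179, 264, 349]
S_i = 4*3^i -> [4, 12, 36, 108, 324]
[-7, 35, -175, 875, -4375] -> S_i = -7*-5^i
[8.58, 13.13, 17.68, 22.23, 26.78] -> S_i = 8.58 + 4.55*i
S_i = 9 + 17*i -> [9, 26, 43, 60, 77]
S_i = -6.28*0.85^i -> [-6.28, -5.34, -4.54, -3.86, -3.28]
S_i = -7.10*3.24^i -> [-7.1, -23.0, -74.53, -241.49, -782.42]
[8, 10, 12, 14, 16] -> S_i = 8 + 2*i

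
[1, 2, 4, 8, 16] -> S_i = 1*2^i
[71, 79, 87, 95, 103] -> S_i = 71 + 8*i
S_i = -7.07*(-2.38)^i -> [-7.07, 16.83, -40.05, 95.31, -226.84]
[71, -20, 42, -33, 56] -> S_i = Random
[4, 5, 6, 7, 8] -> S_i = 4 + 1*i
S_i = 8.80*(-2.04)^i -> [8.8, -17.95, 36.62, -74.71, 152.41]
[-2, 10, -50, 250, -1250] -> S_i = -2*-5^i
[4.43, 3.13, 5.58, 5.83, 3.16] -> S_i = Random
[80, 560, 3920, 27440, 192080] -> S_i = 80*7^i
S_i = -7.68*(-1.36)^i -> [-7.68, 10.44, -14.2, 19.32, -26.27]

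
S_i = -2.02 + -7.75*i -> [-2.02, -9.77, -17.52, -25.27, -33.02]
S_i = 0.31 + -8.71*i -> [0.31, -8.4, -17.11, -25.82, -34.53]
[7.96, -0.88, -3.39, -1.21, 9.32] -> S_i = Random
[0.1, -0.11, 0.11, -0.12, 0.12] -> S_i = 0.10*(-1.05)^i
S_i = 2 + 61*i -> [2, 63, 124, 185, 246]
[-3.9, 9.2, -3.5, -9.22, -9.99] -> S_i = Random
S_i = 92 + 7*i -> [92, 99, 106, 113, 120]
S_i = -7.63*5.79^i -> [-7.63, -44.18, -255.79, -1481.02, -8575.09]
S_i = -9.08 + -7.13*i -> [-9.08, -16.21, -23.34, -30.47, -37.6]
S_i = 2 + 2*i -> [2, 4, 6, 8, 10]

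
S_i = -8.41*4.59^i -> [-8.41, -38.6, -177.18, -813.27, -3732.9]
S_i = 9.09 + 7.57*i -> [9.09, 16.66, 24.23, 31.8, 39.37]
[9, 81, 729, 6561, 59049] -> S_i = 9*9^i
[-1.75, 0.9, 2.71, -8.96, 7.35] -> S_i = Random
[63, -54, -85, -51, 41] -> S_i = Random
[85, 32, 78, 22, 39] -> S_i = Random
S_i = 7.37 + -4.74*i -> [7.37, 2.63, -2.11, -6.85, -11.59]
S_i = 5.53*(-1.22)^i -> [5.53, -6.75, 8.23, -10.04, 12.25]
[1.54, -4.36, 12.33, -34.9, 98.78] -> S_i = 1.54*(-2.83)^i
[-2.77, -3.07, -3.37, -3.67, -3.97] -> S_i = -2.77 + -0.30*i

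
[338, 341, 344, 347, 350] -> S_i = 338 + 3*i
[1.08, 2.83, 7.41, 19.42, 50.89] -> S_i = 1.08*2.62^i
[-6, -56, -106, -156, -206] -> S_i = -6 + -50*i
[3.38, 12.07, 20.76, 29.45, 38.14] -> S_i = 3.38 + 8.69*i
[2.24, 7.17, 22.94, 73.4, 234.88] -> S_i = 2.24*3.20^i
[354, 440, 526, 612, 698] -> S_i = 354 + 86*i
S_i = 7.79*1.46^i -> [7.79, 11.37, 16.61, 24.24, 35.4]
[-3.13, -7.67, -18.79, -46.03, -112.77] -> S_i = -3.13*2.45^i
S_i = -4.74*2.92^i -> [-4.74, -13.84, -40.42, -118.01, -344.6]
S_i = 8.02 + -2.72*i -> [8.02, 5.3, 2.58, -0.14, -2.86]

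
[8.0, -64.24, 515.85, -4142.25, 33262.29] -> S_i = 8.00*(-8.03)^i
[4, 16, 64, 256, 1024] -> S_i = 4*4^i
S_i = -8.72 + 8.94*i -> [-8.72, 0.22, 9.16, 18.1, 27.04]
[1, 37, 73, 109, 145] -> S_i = 1 + 36*i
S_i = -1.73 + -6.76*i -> [-1.73, -8.49, -15.25, -22.01, -28.77]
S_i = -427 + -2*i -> [-427, -429, -431, -433, -435]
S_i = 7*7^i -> [7, 49, 343, 2401, 16807]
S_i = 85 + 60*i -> [85, 145, 205, 265, 325]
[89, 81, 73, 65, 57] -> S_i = 89 + -8*i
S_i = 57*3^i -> [57, 171, 513, 1539, 4617]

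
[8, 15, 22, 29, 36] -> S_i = 8 + 7*i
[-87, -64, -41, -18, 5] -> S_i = -87 + 23*i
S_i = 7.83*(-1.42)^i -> [7.83, -11.12, 15.79, -22.42, 31.84]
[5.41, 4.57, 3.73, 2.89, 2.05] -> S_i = 5.41 + -0.84*i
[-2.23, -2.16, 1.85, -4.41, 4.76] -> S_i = Random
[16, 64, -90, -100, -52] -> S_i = Random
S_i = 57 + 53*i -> [57, 110, 163, 216, 269]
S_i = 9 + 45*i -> [9, 54, 99, 144, 189]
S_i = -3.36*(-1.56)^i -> [-3.36, 5.24, -8.18, 12.76, -19.9]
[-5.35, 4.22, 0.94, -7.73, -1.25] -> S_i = Random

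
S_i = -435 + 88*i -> [-435, -347, -259, -171, -83]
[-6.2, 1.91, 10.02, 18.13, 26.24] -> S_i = -6.20 + 8.11*i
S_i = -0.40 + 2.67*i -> [-0.4, 2.27, 4.94, 7.61, 10.28]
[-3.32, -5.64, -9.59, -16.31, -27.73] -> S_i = -3.32*1.70^i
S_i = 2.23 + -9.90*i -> [2.23, -7.67, -17.57, -27.47, -37.37]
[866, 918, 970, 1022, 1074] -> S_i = 866 + 52*i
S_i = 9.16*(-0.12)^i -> [9.16, -1.1, 0.13, -0.02, 0.0]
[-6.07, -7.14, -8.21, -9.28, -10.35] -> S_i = -6.07 + -1.07*i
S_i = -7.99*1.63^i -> [-7.99, -13.02, -21.23, -34.6, -56.4]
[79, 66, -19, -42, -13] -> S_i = Random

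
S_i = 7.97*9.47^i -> [7.97, 75.48, 714.76, 6768.75, 64100.03]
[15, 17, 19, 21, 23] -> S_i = 15 + 2*i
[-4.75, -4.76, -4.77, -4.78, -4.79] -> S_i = -4.75 + -0.01*i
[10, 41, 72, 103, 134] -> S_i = 10 + 31*i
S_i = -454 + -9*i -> [-454, -463, -472, -481, -490]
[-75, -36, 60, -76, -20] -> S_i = Random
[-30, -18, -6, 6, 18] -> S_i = -30 + 12*i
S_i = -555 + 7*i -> [-555, -548, -541, -534, -527]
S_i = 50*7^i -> [50, 350, 2450, 17150, 120050]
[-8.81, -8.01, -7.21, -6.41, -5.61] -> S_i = -8.81 + 0.80*i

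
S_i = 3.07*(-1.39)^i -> [3.07, -4.27, 5.93, -8.24, 11.46]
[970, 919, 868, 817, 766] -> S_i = 970 + -51*i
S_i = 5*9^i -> [5, 45, 405, 3645, 32805]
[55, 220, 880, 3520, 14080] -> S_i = 55*4^i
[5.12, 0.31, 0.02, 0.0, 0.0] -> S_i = 5.12*0.06^i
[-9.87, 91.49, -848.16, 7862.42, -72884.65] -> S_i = -9.87*(-9.27)^i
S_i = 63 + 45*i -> [63, 108, 153, 198, 243]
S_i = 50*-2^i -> [50, -100, 200, -400, 800]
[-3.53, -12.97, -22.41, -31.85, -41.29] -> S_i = -3.53 + -9.44*i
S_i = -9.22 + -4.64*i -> [-9.22, -13.86, -18.5, -23.14, -27.78]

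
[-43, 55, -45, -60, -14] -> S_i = Random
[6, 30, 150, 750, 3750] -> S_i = 6*5^i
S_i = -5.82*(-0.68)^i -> [-5.82, 3.96, -2.69, 1.83, -1.24]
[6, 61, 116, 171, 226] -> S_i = 6 + 55*i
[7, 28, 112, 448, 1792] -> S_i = 7*4^i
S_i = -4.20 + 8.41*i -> [-4.2, 4.21, 12.62, 21.03, 29.44]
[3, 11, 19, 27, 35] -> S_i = 3 + 8*i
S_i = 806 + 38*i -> [806, 844, 882, 920, 958]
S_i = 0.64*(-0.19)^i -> [0.64, -0.12, 0.02, -0.0, 0.0]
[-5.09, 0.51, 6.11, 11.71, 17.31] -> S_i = -5.09 + 5.60*i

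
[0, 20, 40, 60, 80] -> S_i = 0 + 20*i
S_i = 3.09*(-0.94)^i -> [3.09, -2.9, 2.73, -2.57, 2.41]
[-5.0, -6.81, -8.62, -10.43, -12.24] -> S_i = -5.00 + -1.81*i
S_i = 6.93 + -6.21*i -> [6.93, 0.72, -5.49, -11.7, -17.91]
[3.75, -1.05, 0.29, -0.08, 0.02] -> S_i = 3.75*(-0.28)^i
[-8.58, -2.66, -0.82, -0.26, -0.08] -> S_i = -8.58*0.31^i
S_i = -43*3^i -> [-43, -129, -387, -1161, -3483]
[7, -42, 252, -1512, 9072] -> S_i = 7*-6^i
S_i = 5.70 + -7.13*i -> [5.7, -1.43, -8.56, -15.69, -22.82]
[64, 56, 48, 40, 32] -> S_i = 64 + -8*i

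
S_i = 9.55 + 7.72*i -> [9.55, 17.27, 24.99, 32.71, 40.43]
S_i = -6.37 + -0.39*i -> [-6.37, -6.76, -7.15, -7.54, -7.93]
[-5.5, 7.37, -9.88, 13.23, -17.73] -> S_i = -5.50*(-1.34)^i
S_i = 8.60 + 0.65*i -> [8.6, 9.25, 9.9, 10.55, 11.2]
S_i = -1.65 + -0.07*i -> [-1.65, -1.72, -1.79, -1.86, -1.93]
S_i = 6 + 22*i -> [6, 28, 50, 72, 94]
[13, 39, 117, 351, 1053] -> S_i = 13*3^i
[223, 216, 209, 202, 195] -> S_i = 223 + -7*i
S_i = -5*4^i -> [-5, -20, -80, -320, -1280]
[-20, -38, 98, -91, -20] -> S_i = Random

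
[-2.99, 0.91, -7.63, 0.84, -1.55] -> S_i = Random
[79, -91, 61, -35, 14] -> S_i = Random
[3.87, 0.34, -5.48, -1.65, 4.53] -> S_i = Random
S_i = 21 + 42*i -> [21, 63, 105, 147, 189]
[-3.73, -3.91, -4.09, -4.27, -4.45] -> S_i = -3.73 + -0.18*i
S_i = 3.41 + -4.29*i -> [3.41, -0.88, -5.17, -9.46, -13.75]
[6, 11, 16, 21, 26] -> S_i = 6 + 5*i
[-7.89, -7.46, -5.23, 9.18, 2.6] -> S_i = Random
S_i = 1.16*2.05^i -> [1.16, 2.38, 4.87, 9.99, 20.49]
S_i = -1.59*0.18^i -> [-1.59, -0.29, -0.05, -0.01, -0.0]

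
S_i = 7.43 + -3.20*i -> [7.43, 4.23, 1.03, -2.17, -5.37]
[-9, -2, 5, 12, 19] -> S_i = -9 + 7*i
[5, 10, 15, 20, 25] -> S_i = 5 + 5*i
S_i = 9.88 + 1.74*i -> [9.88, 11.62, 13.36, 15.1, 16.84]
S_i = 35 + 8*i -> [35, 43, 51, 59, 67]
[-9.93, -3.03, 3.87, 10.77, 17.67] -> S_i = -9.93 + 6.90*i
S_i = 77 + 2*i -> [77, 79, 81, 83, 85]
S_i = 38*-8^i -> [38, -304, 2432, -19456, 155648]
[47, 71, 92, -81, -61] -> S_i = Random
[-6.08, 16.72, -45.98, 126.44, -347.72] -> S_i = -6.08*(-2.75)^i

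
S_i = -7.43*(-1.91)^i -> [-7.43, 14.19, -27.11, 51.77, -98.88]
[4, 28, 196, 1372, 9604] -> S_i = 4*7^i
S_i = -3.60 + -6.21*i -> [-3.6, -9.81, -16.02, -22.23, -28.44]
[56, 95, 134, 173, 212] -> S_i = 56 + 39*i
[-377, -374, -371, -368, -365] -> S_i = -377 + 3*i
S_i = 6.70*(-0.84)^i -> [6.7, -5.63, 4.73, -3.97, 3.34]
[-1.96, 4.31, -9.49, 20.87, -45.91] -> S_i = -1.96*(-2.20)^i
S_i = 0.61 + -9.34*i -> [0.61, -8.73, -18.07, -27.41, -36.75]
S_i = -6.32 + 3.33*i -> [-6.32, -2.99, 0.34, 3.67, 7.0]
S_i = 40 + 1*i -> [40, 41, 42, 43, 44]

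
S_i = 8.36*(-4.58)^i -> [8.36, -38.29, 175.36, -803.16, 3678.48]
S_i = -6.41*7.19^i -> [-6.41, -46.09, -331.37, -2382.56, -17130.64]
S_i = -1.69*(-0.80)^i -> [-1.69, 1.35, -1.08, 0.87, -0.69]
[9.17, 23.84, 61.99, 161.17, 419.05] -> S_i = 9.17*2.60^i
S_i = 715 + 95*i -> [715, 810, 905, 1000, 1095]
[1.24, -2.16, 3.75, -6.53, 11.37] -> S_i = 1.24*(-1.74)^i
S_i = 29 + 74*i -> [29, 103, 177, 251, 325]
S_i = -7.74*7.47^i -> [-7.74, -57.82, -431.9, -3226.29, -24100.35]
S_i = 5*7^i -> [5, 35, 245, 1715, 12005]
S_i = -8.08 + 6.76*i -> [-8.08, -1.32, 5.44, 12.2, 18.96]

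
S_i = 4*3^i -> [4, 12, 36, 108, 324]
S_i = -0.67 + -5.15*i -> [-0.67, -5.82, -10.97, -16.12, -21.27]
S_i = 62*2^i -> [62, 124, 248, 496, 992]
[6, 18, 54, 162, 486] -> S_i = 6*3^i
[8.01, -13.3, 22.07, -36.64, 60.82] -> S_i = 8.01*(-1.66)^i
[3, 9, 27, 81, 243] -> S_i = 3*3^i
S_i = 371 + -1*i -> [371, 370, 369, 368, 367]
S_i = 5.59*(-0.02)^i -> [5.59, -0.11, 0.0, -0.0, 0.0]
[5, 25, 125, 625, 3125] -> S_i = 5*5^i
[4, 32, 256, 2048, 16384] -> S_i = 4*8^i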